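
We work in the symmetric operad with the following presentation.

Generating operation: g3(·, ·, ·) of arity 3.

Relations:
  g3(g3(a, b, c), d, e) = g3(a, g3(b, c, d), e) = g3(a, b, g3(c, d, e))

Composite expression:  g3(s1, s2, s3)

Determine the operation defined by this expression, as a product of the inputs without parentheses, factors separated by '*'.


Associativity of g3 dissolves the nesting; only the s-input order survives.
g3(s1, s2, s3) linearizes to s1 * s2 * s3

s1 * s2 * s3


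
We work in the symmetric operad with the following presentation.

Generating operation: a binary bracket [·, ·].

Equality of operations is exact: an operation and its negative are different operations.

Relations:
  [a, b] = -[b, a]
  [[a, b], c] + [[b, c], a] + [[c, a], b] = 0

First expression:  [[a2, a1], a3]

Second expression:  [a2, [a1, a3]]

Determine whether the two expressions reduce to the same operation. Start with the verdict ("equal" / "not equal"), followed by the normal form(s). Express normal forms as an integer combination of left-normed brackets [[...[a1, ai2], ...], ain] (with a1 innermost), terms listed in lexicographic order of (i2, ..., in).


not equal; the first gives -[[a1, a2], a3] and the second -[[a1, a3], a2]


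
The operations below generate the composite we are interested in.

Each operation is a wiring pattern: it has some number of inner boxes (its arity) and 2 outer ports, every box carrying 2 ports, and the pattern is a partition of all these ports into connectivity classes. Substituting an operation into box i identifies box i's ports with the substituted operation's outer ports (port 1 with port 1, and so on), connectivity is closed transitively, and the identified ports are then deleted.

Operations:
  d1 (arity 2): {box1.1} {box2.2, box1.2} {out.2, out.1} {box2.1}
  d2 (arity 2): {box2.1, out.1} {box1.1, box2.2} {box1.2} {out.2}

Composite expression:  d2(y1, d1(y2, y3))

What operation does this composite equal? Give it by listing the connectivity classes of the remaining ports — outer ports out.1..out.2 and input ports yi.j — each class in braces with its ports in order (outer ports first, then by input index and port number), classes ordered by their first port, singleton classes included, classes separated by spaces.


{out.1, y1.1} {out.2} {y1.2} {y2.1} {y2.2, y3.2} {y3.1}

Treat the ports identified at d2 as solder joints: merge, then drop.
composing d1 on (y2, y3), with out.j its own outer ports: {out.1, out.2} {y2.1} {y2.2, y3.2} {y3.1}
composing d2 on (y1, y2, y3), with out.j its own outer ports: {out.1, y1.1} {out.2} {y1.2} {y2.1} {y2.2, y3.2} {y3.1}


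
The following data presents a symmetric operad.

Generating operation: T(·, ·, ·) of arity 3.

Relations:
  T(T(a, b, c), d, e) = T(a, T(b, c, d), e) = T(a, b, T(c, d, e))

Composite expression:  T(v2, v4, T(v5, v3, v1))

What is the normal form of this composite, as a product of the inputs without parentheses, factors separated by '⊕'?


v2 ⊕ v4 ⊕ v5 ⊕ v3 ⊕ v1


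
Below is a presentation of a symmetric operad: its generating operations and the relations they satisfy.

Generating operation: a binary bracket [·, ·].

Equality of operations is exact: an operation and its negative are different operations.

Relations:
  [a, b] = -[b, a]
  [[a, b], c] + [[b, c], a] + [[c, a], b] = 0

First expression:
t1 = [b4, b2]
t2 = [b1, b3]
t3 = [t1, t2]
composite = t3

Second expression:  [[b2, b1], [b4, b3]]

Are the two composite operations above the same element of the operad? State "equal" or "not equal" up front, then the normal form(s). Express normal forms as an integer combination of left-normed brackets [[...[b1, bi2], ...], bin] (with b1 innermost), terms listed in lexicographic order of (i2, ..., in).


not equal; first: [[[b1, b3], b2], b4] - [[[b1, b3], b4], b2]; second: [[[b1, b2], b3], b4] - [[[b1, b2], b4], b3]

The first expression, normalized: [[[b1, b3], b2], b4] - [[[b1, b3], b4], b2]
The second expression, normalized: [[[b1, b2], b3], b4] - [[[b1, b2], b4], b3]
They disagree, so not equal.


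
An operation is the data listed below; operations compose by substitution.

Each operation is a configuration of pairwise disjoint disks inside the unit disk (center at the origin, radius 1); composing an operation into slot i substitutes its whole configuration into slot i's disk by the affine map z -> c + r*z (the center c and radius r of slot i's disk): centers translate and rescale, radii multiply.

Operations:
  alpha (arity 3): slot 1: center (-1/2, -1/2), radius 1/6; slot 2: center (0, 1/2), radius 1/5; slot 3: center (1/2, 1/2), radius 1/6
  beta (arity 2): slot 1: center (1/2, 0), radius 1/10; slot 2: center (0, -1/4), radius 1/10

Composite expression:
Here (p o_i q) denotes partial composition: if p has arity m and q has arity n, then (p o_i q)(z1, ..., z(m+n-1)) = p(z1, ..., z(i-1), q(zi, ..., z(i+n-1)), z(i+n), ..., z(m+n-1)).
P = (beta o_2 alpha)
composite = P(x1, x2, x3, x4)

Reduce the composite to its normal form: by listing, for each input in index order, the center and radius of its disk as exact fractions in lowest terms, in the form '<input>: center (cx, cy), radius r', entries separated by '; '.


x1: center (1/2, 0), radius 1/10; x2: center (-1/20, -3/10), radius 1/60; x3: center (0, -1/5), radius 1/50; x4: center (1/20, -1/5), radius 1/60

Follow each x-input down from beta: c' goes to c + r*c', radius to r*r'.
x1: after 1 affine step, its disk has center (1/2, 0), radius 1/10
x2: after 2 affine steps, its disk has center (-1/20, -3/10), radius 1/60
x3: after 2 affine steps, its disk has center (0, -1/5), radius 1/50
x4: after 2 affine steps, its disk has center (1/20, -1/5), radius 1/60


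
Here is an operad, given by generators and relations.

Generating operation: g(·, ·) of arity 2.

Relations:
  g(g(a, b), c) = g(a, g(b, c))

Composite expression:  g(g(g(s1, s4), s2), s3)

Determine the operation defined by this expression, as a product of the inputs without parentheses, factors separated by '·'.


Every regrouping of g is equal, so read the s-inputs in written order.
g(s1, s4) unparenthesizes to s1 · s4
g(g(s1, s4), s2) unparenthesizes to s1 · s4 · s2
g(g(g(s1, s4), s2), s3) unparenthesizes to s1 · s4 · s2 · s3

s1 · s4 · s2 · s3


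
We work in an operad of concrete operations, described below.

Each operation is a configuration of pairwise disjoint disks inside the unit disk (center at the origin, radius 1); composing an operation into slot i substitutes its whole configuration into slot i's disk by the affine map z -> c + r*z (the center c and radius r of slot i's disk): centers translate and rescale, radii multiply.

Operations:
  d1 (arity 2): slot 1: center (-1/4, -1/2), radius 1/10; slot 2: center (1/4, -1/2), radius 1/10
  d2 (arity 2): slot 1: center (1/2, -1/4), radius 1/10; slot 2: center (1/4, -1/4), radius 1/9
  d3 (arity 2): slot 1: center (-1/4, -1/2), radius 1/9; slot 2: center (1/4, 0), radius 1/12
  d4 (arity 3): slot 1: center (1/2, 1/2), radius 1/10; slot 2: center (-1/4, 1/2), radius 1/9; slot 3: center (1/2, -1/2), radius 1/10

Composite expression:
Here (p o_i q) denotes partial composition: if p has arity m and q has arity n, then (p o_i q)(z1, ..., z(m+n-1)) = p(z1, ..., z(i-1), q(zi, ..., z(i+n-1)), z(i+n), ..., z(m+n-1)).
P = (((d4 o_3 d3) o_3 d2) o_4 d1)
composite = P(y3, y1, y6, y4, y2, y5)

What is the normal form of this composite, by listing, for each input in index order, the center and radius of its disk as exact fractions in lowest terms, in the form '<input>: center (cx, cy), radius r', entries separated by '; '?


y1: center (-1/4, 1/2), radius 1/9; y2: center (1549/3240, -1793/3240), radius 1/8100; y3: center (1/2, 1/2), radius 1/10; y4: center (1547/3240, -1793/3240), radius 1/8100; y5: center (21/40, -1/2), radius 1/120; y6: center (173/360, -199/360), radius 1/900

Only the slot chain above each y matters under d4; compose those maps.
input y3: composing its 1 substitution step yields center (1/2, 1/2), radius 1/10
input y1: composing its 1 substitution step yields center (-1/4, 1/2), radius 1/9
input y6: composing its 3 substitution steps yields center (173/360, -199/360), radius 1/900
input y4: composing its 4 substitution steps yields center (1547/3240, -1793/3240), radius 1/8100
input y2: composing its 4 substitution steps yields center (1549/3240, -1793/3240), radius 1/8100
input y5: composing its 2 substitution steps yields center (21/40, -1/2), radius 1/120


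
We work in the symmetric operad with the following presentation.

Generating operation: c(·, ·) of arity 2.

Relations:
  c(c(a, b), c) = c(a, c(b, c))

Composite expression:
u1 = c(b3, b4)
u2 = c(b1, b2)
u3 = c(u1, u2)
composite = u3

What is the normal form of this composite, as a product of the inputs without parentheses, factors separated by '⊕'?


Under associativity of c, the answer is the b's in reading order.
c(b3, b4) flattens to b3 ⊕ b4
c(b1, b2) flattens to b1 ⊕ b2
c(c(b3, b4), c(b1, b2)) flattens to b3 ⊕ b4 ⊕ b1 ⊕ b2

b3 ⊕ b4 ⊕ b1 ⊕ b2


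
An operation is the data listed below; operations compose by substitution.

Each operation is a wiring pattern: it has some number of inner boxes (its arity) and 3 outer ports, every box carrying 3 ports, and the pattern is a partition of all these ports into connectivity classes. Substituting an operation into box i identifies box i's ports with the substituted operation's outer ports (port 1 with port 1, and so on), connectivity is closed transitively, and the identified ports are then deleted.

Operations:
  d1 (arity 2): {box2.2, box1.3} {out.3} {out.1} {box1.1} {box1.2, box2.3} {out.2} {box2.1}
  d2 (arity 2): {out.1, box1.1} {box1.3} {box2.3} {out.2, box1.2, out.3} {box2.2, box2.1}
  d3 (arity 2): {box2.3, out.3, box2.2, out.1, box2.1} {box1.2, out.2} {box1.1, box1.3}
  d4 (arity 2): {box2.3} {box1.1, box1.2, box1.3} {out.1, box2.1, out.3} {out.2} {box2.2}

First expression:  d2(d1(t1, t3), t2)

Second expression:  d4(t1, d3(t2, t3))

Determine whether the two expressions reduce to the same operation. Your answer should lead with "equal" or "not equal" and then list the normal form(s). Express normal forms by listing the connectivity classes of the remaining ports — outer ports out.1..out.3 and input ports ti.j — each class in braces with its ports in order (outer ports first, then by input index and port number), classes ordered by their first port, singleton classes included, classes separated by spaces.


The first expression reduces to {out.1} {out.2, out.3} {t1.1} {t1.2, t3.3} {t1.3, t3.2} {t2.1, t2.2} {t2.3} {t3.1}
The second expression reduces to {out.1, out.3, t3.1, t3.2, t3.3} {out.2} {t1.1, t1.2, t1.3} {t2.1, t2.3} {t2.2}
The forms do not match — not equal.

not equal — first {out.1} {out.2, out.3} {t1.1} {t1.2, t3.3} {t1.3, t3.2} {t2.1, t2.2} {t2.3} {t3.1}, second {out.1, out.3, t3.1, t3.2, t3.3} {out.2} {t1.1, t1.2, t1.3} {t2.1, t2.3} {t2.2}


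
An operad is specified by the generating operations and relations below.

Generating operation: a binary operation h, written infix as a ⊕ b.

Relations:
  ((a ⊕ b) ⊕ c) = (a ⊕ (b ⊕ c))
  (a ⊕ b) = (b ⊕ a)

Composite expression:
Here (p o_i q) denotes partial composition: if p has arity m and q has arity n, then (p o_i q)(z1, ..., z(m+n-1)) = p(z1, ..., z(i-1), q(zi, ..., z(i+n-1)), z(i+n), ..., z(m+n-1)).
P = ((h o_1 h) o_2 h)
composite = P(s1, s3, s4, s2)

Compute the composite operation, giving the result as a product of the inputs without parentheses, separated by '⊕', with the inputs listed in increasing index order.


s1 ⊕ s2 ⊕ s3 ⊕ s4

Both nesting and order wash out for h; what remains is which s's occur.
(s3 ⊕ s4) spells out as s3 ⊕ s4
(s1 ⊕ (s3 ⊕ s4)) spells out as s1 ⊕ s3 ⊕ s4
((s1 ⊕ (s3 ⊕ s4)) ⊕ s2) spells out as s1 ⊕ s3 ⊕ s4 ⊕ s2
reordering the factors by index: s1 ⊕ s2 ⊕ s3 ⊕ s4


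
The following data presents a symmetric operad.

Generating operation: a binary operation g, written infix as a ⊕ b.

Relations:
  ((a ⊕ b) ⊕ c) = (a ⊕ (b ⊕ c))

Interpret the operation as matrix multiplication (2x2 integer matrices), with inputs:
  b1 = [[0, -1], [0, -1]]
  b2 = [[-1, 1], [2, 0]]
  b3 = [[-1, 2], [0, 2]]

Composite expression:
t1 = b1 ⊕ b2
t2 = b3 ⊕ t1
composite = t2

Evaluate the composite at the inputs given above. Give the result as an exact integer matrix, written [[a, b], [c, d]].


[[-2, 0], [-4, 0]]

(b1 ⊕ b2) = [[-2, 0], [-2, 0]]
(b3 ⊕ (b1 ⊕ b2)) = [[-2, 0], [-4, 0]]


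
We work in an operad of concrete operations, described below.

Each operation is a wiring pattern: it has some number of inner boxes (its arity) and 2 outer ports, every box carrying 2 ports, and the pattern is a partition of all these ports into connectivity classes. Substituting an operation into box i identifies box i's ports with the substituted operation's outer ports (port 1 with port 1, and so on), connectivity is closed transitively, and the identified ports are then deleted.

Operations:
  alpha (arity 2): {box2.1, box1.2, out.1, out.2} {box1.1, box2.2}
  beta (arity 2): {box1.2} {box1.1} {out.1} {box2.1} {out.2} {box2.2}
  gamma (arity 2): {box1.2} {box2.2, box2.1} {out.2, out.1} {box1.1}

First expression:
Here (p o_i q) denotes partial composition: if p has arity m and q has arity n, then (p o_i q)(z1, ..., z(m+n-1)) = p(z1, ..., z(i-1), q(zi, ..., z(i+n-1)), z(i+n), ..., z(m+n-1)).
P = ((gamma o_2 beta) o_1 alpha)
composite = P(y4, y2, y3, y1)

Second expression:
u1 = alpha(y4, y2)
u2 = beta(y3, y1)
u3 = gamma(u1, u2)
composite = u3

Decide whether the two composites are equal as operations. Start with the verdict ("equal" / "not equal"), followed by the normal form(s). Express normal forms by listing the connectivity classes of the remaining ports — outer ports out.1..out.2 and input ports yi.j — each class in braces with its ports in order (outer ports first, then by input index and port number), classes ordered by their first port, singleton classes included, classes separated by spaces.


equal; both compose to {out.1, out.2} {y1.1} {y1.2} {y2.1, y4.2} {y2.2, y4.1} {y3.1} {y3.2}

The first expression reduces to {out.1, out.2} {y1.1} {y1.2} {y2.1, y4.2} {y2.2, y4.1} {y3.1} {y3.2}
The second expression reduces to {out.1, out.2} {y1.1} {y1.2} {y2.1, y4.2} {y2.2, y4.1} {y3.1} {y3.2}
The forms coincide; equal.


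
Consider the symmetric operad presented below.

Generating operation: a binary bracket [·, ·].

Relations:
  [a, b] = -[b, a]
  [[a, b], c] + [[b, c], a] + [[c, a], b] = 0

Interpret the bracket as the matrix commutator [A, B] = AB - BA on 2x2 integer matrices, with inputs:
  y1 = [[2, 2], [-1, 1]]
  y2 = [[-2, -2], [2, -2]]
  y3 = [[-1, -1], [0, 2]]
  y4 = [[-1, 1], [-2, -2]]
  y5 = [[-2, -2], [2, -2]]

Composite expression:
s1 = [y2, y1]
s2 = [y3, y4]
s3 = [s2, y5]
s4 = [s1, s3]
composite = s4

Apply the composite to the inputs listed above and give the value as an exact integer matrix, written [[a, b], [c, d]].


[[0, 96], [-96, 0]]

[y2, y1] = [[-2, 2], [2, 2]]
[y3, y4] = [[2, -2], [-6, -2]]
[[y3, y4], y5] = [[-16, -8], [-8, 16]]
[[y2, y1], [[y3, y4], y5]] = [[0, 96], [-96, 0]]


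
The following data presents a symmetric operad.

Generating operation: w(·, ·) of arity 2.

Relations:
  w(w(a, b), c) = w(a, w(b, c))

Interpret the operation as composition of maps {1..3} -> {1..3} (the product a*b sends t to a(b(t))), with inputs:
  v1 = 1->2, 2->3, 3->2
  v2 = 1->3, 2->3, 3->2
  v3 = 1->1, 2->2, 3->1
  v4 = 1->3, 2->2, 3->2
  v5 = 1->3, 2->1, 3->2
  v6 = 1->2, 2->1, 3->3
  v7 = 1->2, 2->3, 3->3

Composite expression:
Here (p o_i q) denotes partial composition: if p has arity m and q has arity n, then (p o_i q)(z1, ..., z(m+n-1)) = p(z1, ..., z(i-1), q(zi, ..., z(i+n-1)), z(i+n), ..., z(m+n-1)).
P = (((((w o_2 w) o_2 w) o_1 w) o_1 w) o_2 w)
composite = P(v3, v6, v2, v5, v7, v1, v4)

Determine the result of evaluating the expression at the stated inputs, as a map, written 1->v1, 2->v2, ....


1->1, 2->1, 3->1

w(v6, v2) = 1->3, 2->3, 3->1
w(v3, w(v6, v2)) = 1->1, 2->1, 3->1
w(w(v3, w(v6, v2)), v5) = 1->1, 2->1, 3->1
w(v7, v1) = 1->3, 2->3, 3->3
w(w(v7, v1), v4) = 1->3, 2->3, 3->3
w(w(w(v3, w(v6, v2)), v5), w(w(v7, v1), v4)) = 1->1, 2->1, 3->1


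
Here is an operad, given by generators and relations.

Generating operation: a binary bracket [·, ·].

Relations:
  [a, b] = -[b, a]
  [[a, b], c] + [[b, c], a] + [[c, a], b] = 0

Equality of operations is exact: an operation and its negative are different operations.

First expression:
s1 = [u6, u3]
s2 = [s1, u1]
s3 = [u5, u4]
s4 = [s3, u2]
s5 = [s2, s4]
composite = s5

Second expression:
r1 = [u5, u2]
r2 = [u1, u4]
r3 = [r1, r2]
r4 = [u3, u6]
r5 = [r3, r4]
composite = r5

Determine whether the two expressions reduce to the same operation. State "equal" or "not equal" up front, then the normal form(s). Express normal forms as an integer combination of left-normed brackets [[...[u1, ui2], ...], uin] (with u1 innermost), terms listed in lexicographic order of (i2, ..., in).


Normal form of the first expression: [[[[[u1, u3], u6], u2], u4], u5] - [[[[[u1, u3], u6], u2], u5], u4] - [[[[[u1, u3], u6], u4], u5], u2] + [[[[[u1, u3], u6], u5], u4], u2] - [[[[[u1, u6], u3], u2], u4], u5] + [[[[[u1, u6], u3], u2], u5], u4] + [[[[[u1, u6], u3], u4], u5], u2] - [[[[[u1, u6], u3], u5], u4], u2]
Normal form of the second expression: [[[[[u1, u4], u2], u5], u3], u6] - [[[[[u1, u4], u2], u5], u6], u3] - [[[[[u1, u4], u5], u2], u3], u6] + [[[[[u1, u4], u5], u2], u6], u3]
Different reductions; not equal.

not equal — first [[[[[u1, u3], u6], u2], u4], u5] - [[[[[u1, u3], u6], u2], u5], u4] - [[[[[u1, u3], u6], u4], u5], u2] + [[[[[u1, u3], u6], u5], u4], u2] - [[[[[u1, u6], u3], u2], u4], u5] + [[[[[u1, u6], u3], u2], u5], u4] + [[[[[u1, u6], u3], u4], u5], u2] - [[[[[u1, u6], u3], u5], u4], u2], second [[[[[u1, u4], u2], u5], u3], u6] - [[[[[u1, u4], u2], u5], u6], u3] - [[[[[u1, u4], u5], u2], u3], u6] + [[[[[u1, u4], u5], u2], u6], u3]


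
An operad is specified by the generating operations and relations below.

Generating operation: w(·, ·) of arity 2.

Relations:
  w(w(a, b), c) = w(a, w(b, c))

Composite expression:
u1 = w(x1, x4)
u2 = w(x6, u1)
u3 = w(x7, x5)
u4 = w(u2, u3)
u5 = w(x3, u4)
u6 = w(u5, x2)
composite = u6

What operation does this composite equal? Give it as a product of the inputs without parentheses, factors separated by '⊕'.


The w-tree's shape is irrelevant; the x-reading-order decides.
w(x1, x4) flattens to x1 ⊕ x4
w(x6, w(x1, x4)) flattens to x6 ⊕ x1 ⊕ x4
w(x7, x5) flattens to x7 ⊕ x5
w(w(x6, w(x1, x4)), w(x7, x5)) flattens to x6 ⊕ x1 ⊕ x4 ⊕ x7 ⊕ x5
w(x3, w(w(x6, w(x1, x4)), w(x7, x5))) flattens to x3 ⊕ x6 ⊕ x1 ⊕ x4 ⊕ x7 ⊕ x5
w(w(x3, w(w(x6, w(x1, x4)), w(x7, x5))), x2) flattens to x3 ⊕ x6 ⊕ x1 ⊕ x4 ⊕ x7 ⊕ x5 ⊕ x2

x3 ⊕ x6 ⊕ x1 ⊕ x4 ⊕ x7 ⊕ x5 ⊕ x2


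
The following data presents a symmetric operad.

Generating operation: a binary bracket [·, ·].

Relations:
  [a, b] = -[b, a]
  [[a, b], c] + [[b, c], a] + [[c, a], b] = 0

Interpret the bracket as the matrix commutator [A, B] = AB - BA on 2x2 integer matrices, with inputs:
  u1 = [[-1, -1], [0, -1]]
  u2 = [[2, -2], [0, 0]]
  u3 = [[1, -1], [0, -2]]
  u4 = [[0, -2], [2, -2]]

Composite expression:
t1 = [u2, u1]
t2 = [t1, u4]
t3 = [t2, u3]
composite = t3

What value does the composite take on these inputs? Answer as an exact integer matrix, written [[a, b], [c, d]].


[[0, -4], [0, 0]]

[u2, u1] = [[0, -2], [0, 0]]
[[u2, u1], u4] = [[-4, 4], [0, 4]]
[[[u2, u1], u4], u3] = [[0, -4], [0, 0]]


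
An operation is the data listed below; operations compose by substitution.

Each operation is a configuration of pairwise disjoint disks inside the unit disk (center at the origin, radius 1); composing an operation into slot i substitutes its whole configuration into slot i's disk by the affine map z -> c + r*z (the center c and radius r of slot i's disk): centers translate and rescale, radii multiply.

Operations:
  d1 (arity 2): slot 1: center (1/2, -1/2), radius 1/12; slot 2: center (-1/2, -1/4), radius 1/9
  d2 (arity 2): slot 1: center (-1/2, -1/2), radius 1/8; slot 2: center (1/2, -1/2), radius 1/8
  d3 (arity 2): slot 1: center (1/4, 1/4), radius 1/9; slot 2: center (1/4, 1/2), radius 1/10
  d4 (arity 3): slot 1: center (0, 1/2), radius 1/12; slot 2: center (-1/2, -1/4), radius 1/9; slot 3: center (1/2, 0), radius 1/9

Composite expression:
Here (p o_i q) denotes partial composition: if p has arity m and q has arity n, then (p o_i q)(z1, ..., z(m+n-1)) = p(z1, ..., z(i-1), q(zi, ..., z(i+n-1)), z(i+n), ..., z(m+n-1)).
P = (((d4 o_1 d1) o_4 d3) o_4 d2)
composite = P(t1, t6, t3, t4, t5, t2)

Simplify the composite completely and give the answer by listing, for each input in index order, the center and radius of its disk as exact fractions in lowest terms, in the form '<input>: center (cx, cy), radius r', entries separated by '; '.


t1: center (1/24, 11/24), radius 1/144; t2: center (19/36, 1/18), radius 1/90; t3: center (-1/2, -1/4), radius 1/9; t4: center (169/324, 7/324), radius 1/648; t5: center (173/324, 7/324), radius 1/648; t6: center (-1/24, 23/48), radius 1/108

Affine substitution under d4: radii multiply and t-centers shift.
input t1: applying the 2 nested substitutions gives center (1/24, 11/24), radius 1/144
input t6: applying the 2 nested substitutions gives center (-1/24, 23/48), radius 1/108
input t3: applying the 1 nested substitution gives center (-1/2, -1/4), radius 1/9
input t4: applying the 3 nested substitutions gives center (169/324, 7/324), radius 1/648
input t5: applying the 3 nested substitutions gives center (173/324, 7/324), radius 1/648
input t2: applying the 2 nested substitutions gives center (19/36, 1/18), radius 1/90


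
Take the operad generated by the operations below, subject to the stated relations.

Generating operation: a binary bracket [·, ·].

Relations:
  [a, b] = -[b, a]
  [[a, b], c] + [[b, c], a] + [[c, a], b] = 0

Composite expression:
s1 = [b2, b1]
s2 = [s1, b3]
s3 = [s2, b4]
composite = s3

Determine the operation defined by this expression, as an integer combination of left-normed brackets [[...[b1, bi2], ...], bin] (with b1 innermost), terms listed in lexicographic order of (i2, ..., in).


Left-normed coefficients sit on the b1-initial expansion words.
Composite bracket: [[[b2, b1], b3], b4]
Each bracket splits as ab - ba, giving 8 signed words (2^3 = 8).
Collect the words opening with b1:
  the word b1b2b3b4 carries sign -1 and contributes -[[[b1, b2], b3], b4]

-[[[b1, b2], b3], b4]


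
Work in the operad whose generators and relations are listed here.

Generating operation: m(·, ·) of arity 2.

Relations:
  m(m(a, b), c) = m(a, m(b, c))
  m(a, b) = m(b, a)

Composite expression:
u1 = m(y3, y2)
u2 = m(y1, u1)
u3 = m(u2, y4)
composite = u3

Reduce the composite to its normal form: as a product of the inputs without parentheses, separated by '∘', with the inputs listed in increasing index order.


With m associative and commutative, the y-input set is all that matters.
m(y3, y2) linearizes to y3 ∘ y2
m(y1, m(y3, y2)) linearizes to y1 ∘ y3 ∘ y2
m(m(y1, m(y3, y2)), y4) linearizes to y1 ∘ y3 ∘ y2 ∘ y4
sorting the factors by input index: y1 ∘ y2 ∘ y3 ∘ y4

y1 ∘ y2 ∘ y3 ∘ y4


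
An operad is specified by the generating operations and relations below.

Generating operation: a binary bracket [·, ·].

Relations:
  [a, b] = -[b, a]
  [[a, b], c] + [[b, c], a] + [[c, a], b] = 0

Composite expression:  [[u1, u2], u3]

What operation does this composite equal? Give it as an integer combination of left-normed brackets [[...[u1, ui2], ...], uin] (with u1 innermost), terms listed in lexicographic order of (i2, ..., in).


[[u1, u2], u3]

Skip Jacobi rewriting: expand, keep u1-initial words, read off terms.
Composite bracket: [[u1, u2], u3]
Expanding via [a, b] = ab - ba: 4 signed words (2^2 = 4).
Words beginning with u1 determine it all:
  u1u2u3 (sign +1) contributes +[[u1, u2], u3]


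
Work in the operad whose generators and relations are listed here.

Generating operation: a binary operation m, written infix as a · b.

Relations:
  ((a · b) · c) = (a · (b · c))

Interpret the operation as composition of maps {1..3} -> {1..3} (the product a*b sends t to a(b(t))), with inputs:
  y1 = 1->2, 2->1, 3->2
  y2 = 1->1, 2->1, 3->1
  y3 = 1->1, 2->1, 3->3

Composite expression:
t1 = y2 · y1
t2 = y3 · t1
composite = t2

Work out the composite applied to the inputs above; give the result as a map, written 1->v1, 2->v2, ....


(y2 · y1) = 1->1, 2->1, 3->1
(y3 · (y2 · y1)) = 1->1, 2->1, 3->1

1->1, 2->1, 3->1


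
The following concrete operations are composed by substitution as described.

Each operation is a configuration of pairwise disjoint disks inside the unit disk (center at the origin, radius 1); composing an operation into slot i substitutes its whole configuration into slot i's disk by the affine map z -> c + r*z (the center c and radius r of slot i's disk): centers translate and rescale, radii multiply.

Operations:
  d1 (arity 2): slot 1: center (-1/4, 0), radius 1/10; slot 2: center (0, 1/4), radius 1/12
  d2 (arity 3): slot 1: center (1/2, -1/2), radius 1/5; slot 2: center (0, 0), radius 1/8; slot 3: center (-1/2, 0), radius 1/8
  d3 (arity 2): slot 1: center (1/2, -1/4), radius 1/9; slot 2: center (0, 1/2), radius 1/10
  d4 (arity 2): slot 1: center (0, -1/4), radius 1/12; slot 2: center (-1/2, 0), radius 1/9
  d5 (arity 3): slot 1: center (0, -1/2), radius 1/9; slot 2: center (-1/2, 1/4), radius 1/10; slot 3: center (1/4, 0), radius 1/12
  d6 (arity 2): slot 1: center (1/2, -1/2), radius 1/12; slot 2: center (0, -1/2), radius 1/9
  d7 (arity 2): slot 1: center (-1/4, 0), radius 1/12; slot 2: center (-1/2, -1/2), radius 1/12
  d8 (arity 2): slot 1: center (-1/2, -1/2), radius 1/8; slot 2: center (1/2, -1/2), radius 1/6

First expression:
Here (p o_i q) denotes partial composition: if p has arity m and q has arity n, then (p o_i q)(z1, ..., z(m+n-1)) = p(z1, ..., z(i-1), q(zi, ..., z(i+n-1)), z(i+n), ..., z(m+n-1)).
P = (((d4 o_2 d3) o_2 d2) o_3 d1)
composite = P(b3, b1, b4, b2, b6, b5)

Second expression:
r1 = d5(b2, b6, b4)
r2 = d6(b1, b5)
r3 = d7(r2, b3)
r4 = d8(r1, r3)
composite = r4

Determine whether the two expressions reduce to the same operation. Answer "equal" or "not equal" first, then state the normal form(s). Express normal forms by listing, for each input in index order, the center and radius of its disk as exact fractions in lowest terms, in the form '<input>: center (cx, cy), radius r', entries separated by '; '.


not equal: they reduce to b1: center (-71/162, -11/324), radius 1/405; b2: center (-4/9, -71/2592), radius 1/7776; b3: center (0, -1/4), radius 1/12; b4: center (-1153/2592, -1/36), radius 1/6480; b5: center (-1/2, 1/18), radius 1/90; b6: center (-73/162, -1/36), radius 1/648 and b1: center (67/144, -73/144), radius 1/864; b2: center (-1/2, -9/16), radius 1/72; b3: center (5/12, -7/12), radius 1/72; b4: center (-15/32, -1/2), radius 1/96; b5: center (11/24, -73/144), radius 1/648; b6: center (-9/16, -15/32), radius 1/80

The first expression reduces to b1: center (-71/162, -11/324), radius 1/405; b2: center (-4/9, -71/2592), radius 1/7776; b3: center (0, -1/4), radius 1/12; b4: center (-1153/2592, -1/36), radius 1/6480; b5: center (-1/2, 1/18), radius 1/90; b6: center (-73/162, -1/36), radius 1/648
The second expression reduces to b1: center (67/144, -73/144), radius 1/864; b2: center (-1/2, -9/16), radius 1/72; b3: center (5/12, -7/12), radius 1/72; b4: center (-15/32, -1/2), radius 1/96; b5: center (11/24, -73/144), radius 1/648; b6: center (-9/16, -15/32), radius 1/80
Distinct normal forms: not equal.


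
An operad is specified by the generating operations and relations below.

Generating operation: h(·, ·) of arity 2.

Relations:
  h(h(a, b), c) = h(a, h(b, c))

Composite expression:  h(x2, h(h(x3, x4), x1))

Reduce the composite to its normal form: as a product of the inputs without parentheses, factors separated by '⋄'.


x2 ⋄ x3 ⋄ x4 ⋄ x1

Associativity of h dissolves the nesting; only the x-input order survives.
h(x3, x4) reduces to x3 ⋄ x4
h(h(x3, x4), x1) reduces to x3 ⋄ x4 ⋄ x1
h(x2, h(h(x3, x4), x1)) reduces to x2 ⋄ x3 ⋄ x4 ⋄ x1


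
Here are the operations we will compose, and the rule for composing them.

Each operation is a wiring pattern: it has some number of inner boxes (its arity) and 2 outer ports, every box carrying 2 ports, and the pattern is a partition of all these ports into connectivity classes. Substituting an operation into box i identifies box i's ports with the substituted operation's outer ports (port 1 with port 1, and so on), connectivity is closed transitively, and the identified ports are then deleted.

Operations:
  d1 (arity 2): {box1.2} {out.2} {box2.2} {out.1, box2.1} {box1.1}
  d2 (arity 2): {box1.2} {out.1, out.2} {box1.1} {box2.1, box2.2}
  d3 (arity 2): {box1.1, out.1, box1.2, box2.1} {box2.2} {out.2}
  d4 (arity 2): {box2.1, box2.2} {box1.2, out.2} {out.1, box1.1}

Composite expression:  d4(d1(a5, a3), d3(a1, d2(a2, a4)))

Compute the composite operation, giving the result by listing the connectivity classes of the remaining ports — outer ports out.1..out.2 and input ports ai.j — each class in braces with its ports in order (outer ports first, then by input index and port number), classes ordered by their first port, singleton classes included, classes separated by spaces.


{out.1, a3.1} {out.2} {a1.1, a1.2} {a2.1} {a2.2} {a3.2} {a4.1, a4.2} {a5.1} {a5.2}

Treat the ports identified at d4 as solder joints: merge, then drop.
after d1, the pattern on (a5, a3) reads {out.1, a3.1} {out.2} {a3.2} {a5.1} {a5.2} (out.j = its outer ports)
after d2, the pattern on (a2, a4) reads {out.1, out.2} {a2.1} {a2.2} {a4.1, a4.2} (out.j = its outer ports)
after d3, the pattern on (a1, a2, a4) reads {out.1, a1.1, a1.2} {out.2} {a2.1} {a2.2} {a4.1, a4.2} (out.j = its outer ports)
after d4, the pattern on (a5, a3, a1, a2, a4) reads {out.1, a3.1} {out.2} {a1.1, a1.2} {a2.1} {a2.2} {a3.2} {a4.1, a4.2} {a5.1} {a5.2} (out.j = its outer ports)


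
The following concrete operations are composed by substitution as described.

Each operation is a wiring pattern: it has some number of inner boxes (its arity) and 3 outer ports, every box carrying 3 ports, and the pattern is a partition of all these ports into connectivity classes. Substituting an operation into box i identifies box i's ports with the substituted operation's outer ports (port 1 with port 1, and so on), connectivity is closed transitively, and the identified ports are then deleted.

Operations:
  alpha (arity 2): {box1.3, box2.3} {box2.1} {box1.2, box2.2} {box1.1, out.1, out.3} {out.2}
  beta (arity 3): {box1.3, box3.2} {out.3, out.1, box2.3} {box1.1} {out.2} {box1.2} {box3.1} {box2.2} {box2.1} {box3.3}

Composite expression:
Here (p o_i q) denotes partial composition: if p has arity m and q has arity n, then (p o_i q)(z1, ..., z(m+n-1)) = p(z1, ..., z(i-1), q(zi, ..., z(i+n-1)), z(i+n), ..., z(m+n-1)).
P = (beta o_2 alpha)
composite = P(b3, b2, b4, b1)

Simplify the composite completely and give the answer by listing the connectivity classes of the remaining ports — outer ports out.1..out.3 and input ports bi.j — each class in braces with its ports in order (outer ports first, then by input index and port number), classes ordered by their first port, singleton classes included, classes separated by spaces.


{out.1, out.3, b2.1} {out.2} {b1.1} {b1.2, b3.3} {b1.3} {b2.2, b4.2} {b2.3, b4.3} {b3.1} {b3.2} {b4.1}

Reachability decides: close wires over beta-identified ports.
stage alpha: inputs (b2, b4), connectivity {out.1, out.3, b2.1} {out.2} {b2.2, b4.2} {b2.3, b4.3} {b4.1}, out.j its boundary
stage beta: inputs (b3, b2, b4, b1), connectivity {out.1, out.3, b2.1} {out.2} {b1.1} {b1.2, b3.3} {b1.3} {b2.2, b4.2} {b2.3, b4.3} {b3.1} {b3.2} {b4.1}, out.j its boundary


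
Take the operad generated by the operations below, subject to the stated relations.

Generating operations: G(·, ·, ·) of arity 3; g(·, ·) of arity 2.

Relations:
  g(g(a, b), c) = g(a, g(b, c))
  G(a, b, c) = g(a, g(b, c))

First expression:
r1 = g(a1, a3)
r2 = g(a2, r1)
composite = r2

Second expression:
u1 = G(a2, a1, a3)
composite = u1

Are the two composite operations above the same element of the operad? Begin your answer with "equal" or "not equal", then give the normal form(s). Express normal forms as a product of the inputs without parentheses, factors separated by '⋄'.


equal — both sides give a2 ⋄ a1 ⋄ a3

The first expression reduces to a2 ⋄ a1 ⋄ a3
The second expression reduces to a2 ⋄ a1 ⋄ a3
Identical normal forms: equal.


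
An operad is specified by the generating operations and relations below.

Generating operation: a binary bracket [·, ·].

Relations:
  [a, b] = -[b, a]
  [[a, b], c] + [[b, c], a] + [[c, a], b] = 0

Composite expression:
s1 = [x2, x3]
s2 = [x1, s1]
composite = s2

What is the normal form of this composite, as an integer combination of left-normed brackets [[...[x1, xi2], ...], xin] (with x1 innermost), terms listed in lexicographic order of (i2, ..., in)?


Skip Jacobi rewriting: expand, keep x1-initial words, read off terms.
Composite bracket: [x1, [x2, x3]]
Each bracket splits as ab - ba, giving 4 signed words (2^2 = 4).
Keep just the words that open with x1:
  x1x2x3 appears with sign +1, giving the term +[[x1, x2], x3]
  x1x3x2 appears with sign -1, giving the term -[[x1, x3], x2]

[[x1, x2], x3] - [[x1, x3], x2]


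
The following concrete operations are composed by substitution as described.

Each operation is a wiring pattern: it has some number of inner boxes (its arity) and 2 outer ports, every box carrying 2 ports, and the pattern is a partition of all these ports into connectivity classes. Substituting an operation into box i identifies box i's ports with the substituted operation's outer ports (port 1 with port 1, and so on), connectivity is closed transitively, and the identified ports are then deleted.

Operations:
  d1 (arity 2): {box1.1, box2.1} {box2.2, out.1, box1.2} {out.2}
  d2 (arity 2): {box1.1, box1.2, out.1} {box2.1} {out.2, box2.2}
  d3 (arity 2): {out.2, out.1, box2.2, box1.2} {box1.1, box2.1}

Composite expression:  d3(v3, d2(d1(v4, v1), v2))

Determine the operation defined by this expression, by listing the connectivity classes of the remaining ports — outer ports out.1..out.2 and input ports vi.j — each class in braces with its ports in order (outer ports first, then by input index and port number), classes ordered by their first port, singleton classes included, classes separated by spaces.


{out.1, out.2, v2.2, v3.2} {v1.1, v4.1} {v1.2, v3.1, v4.2} {v2.1}

Reachability decides: close wires over d3-identified ports.
d1 over (v4, v1) gives {out.1, v1.2, v4.2} {out.2} {v1.1, v4.1}, out.j being that stage's outer ports
d2 over (v4, v1, v2) gives {out.1, v1.2, v4.2} {out.2, v2.2} {v1.1, v4.1} {v2.1}, out.j being that stage's outer ports
d3 over (v3, v4, v1, v2) gives {out.1, out.2, v2.2, v3.2} {v1.1, v4.1} {v1.2, v3.1, v4.2} {v2.1}, out.j being that stage's outer ports


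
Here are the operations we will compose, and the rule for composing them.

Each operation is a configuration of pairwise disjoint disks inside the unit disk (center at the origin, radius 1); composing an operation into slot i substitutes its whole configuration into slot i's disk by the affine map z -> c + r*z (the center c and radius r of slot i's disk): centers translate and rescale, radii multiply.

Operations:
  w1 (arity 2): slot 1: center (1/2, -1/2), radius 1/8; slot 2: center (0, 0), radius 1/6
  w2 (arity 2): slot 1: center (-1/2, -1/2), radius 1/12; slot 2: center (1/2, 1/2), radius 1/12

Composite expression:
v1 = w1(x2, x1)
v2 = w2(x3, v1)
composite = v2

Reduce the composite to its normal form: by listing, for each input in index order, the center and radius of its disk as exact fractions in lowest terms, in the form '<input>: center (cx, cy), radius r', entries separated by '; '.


x1: center (1/2, 1/2), radius 1/72; x2: center (13/24, 11/24), radius 1/96; x3: center (-1/2, -1/2), radius 1/12

Below w2, radii multiply path by path; the x-disk centers shift.
x3 passes through 1 substitution, ending at center (-1/2, -1/2), radius 1/12
x2 passes through 2 substitutions, ending at center (13/24, 11/24), radius 1/96
x1 passes through 2 substitutions, ending at center (1/2, 1/2), radius 1/72


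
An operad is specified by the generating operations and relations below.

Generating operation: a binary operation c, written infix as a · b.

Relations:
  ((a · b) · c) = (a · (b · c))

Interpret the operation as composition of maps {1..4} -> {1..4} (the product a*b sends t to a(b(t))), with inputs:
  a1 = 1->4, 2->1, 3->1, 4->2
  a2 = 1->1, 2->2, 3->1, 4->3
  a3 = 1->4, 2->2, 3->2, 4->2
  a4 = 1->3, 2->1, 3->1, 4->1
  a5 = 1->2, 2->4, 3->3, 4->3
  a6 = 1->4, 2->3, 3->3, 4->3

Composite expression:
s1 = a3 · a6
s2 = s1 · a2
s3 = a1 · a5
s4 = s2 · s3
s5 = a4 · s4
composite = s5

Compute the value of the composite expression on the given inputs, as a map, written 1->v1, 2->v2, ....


1->1, 2->1, 3->1, 4->1

(a3 · a6) = 1->2, 2->2, 3->2, 4->2
((a3 · a6) · a2) = 1->2, 2->2, 3->2, 4->2
(a1 · a5) = 1->1, 2->2, 3->1, 4->1
(((a3 · a6) · a2) · (a1 · a5)) = 1->2, 2->2, 3->2, 4->2
(a4 · (((a3 · a6) · a2) · (a1 · a5))) = 1->1, 2->1, 3->1, 4->1


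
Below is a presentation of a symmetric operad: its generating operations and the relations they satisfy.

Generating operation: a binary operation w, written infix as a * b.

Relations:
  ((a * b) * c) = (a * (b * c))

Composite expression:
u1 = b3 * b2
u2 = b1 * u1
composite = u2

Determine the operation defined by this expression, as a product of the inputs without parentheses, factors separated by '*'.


b1 * b3 * b2


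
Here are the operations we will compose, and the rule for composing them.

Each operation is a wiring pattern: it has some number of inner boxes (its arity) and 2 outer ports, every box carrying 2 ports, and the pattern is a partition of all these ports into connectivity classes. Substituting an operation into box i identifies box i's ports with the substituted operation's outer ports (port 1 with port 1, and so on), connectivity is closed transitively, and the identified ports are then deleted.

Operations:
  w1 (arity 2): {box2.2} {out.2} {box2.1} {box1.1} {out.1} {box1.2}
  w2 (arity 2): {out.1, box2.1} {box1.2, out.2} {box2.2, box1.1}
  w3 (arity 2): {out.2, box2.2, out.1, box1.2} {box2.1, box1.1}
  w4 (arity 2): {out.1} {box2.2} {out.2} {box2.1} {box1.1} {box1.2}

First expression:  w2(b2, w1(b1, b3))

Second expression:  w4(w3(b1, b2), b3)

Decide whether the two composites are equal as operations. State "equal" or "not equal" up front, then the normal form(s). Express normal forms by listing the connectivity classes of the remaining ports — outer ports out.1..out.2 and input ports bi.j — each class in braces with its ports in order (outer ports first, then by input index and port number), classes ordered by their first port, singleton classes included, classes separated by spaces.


not equal; first: {out.1} {out.2, b2.2} {b1.1} {b1.2} {b2.1} {b3.1} {b3.2}; second: {out.1} {out.2} {b1.1, b2.1} {b1.2, b2.2} {b3.1} {b3.2}

The first expression, normalized: {out.1} {out.2, b2.2} {b1.1} {b1.2} {b2.1} {b3.1} {b3.2}
The second expression, normalized: {out.1} {out.2} {b1.1, b2.1} {b1.2, b2.2} {b3.1} {b3.2}
The forms do not match — not equal.


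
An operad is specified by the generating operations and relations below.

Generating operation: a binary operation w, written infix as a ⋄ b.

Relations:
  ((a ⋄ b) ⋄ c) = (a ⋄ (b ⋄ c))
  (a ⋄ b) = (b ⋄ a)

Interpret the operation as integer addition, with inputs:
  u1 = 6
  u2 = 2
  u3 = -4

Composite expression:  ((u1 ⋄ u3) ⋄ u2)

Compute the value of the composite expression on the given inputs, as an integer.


(u1 ⋄ u3) = 2
((u1 ⋄ u3) ⋄ u2) = 4

4


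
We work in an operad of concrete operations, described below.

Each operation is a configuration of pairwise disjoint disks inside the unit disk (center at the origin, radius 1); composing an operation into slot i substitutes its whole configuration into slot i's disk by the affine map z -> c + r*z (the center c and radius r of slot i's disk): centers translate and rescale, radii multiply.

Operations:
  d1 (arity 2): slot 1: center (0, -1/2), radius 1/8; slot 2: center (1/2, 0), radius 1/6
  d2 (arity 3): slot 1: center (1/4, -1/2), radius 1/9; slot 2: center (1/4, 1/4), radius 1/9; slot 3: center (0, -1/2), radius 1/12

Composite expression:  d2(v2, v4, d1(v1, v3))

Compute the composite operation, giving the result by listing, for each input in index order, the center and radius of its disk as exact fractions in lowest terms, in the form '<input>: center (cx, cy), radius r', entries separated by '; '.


v1: center (0, -13/24), radius 1/96; v2: center (1/4, -1/2), radius 1/9; v3: center (1/24, -1/2), radius 1/72; v4: center (1/4, 1/4), radius 1/9

Below d2, radii multiply path by path; the v-disk centers shift.
input v2: composing its 1 substitution step yields center (1/4, -1/2), radius 1/9
input v4: composing its 1 substitution step yields center (1/4, 1/4), radius 1/9
input v1: composing its 2 substitution steps yields center (0, -13/24), radius 1/96
input v3: composing its 2 substitution steps yields center (1/24, -1/2), radius 1/72
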